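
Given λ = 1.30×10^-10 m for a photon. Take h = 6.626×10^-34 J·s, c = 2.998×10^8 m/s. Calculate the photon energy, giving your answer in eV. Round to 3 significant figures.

9540 eV

Directly: E = hc/λ.
λ = 1.30×10^-10 m; h = 6.626×10^-34 J·s; c = 2.998×10^8 m/s.
E = 1.528×10^-15 J  (the unit combination reduces to kg·m²/s² = J)
1.528×10^-15 J × (1 eV / 1.602×10^-19 J) = 9537 eV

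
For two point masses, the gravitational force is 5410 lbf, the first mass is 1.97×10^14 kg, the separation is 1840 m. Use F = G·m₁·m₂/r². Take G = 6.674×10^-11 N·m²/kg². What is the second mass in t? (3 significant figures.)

From Newton's law of gravitation: m₂ = F·r²/(G·m₁).
F = 5410 lbf = 24065 N; m₁ = 1.97×10^14 kg; r = 1840 m; G = 6.674×10^-11 N·m²/kg².
m₂ = 6.197×10^6 kg
6.197×10^6 kg × (1 t / 1000 kg) = 6197 t

6200 t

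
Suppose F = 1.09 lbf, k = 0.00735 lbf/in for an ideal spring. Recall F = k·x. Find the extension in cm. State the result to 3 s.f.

377 cm

Rearranging: x = F/k.
F = 1.09 lbf = 4.849 N; k = 0.00735 lbf/in = 1.287 N/m.
x = 3.767 m
3.767 m × (1 cm / 0.01000 m) = 376.7 cm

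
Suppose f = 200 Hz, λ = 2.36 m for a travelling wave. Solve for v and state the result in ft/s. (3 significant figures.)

1550 ft/s

Directly: v = fλ.
f = 200 Hz; λ = 2.36 m.
v = 472.0 m/s
472.0 m/s × (1 ft/s / 0.3048 m/s) = 1549 ft/s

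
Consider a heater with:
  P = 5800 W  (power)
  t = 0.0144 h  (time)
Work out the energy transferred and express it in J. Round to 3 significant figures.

Solving P = W/t for W: W = P·t.
P = 5800 W; t = 0.0144 h = 51.84 s.
W = 3.007×10^5 J

3.01×10^5 J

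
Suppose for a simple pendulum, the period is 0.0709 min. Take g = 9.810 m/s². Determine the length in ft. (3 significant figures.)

Rearranging T = 2π√(L/g) for L: L = g·(T/2π)².
T = 0.0709 min = 4.254 s; g = 9.810 m/s².
L = 4.497 m
4.497 m × (1 ft / 0.3048 m) = 14.75 ft

14.8 ft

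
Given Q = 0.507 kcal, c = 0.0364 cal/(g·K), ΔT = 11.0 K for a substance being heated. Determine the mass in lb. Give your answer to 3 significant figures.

2.79 lb

Rearranging Q = m·c·ΔT for m: m = Q/(c·ΔT).
Q = 0.507 kcal = 2121 J; c = 0.0364 cal/(g·K) = 152.3 J/(kg·K); ΔT = 11.0 K.
m = 1.266 kg
1.266 kg × (1 lb / 0.4536 kg) = 2.792 lb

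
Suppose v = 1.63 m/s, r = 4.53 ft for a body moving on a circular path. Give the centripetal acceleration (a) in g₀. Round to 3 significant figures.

Directly: a = v²/r.
v = 1.63 m/s; r = 4.53 ft = 1.381 m.
a = 1.924 m/s²
1.924 m/s² × (1 g₀ / 9.807 m/s²) = 0.1962 g₀

0.196 g₀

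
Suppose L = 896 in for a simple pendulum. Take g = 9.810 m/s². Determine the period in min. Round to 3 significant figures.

0.160 min

Directly: T = 2π√(L/g).
L = 896 in = 22.76 m; g = 9.810 m/s².
T = 9.570 s
9.570 s × (1 min / 60.00 s) = 0.1595 min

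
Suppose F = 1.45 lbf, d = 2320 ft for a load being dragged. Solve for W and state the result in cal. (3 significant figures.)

1090 cal

Directly: W = F·d.
F = 1.45 lbf = 6.450 N; d = 2320 ft = 707.1 m.
W = 4561 J
4561 J × (1 cal / 4.184 J) = 1090 cal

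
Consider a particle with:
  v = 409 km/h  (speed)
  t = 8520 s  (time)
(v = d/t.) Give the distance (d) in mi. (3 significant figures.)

Rearranging: d = v·t.
v = 409 km/h = 113.6 m/s; t = 8520 s.
d = 9.680×10^5 m
9.680×10^5 m × (1 mi / 1609 m) = 601.5 mi

601 mi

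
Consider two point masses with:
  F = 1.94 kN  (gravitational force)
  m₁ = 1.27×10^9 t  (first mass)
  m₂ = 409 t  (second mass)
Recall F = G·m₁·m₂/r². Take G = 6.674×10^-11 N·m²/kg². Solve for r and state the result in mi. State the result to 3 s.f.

0.0831 mi

From Newton's law of gravitation: r = √(G·m₁m₂/F).
F = 1.94 kN = 1940 N; m₁ = 1.27×10^9 t = 1.270×10^12 kg; m₂ = 409 t = 4.090×10^5 kg; G = 6.674×10^-11 N·m²/kg².
r = 133.7 m
133.7 m × (1 mi / 1609 m) = 0.08306 mi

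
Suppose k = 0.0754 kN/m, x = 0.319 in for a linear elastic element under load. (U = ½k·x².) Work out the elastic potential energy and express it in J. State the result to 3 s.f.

0.00248 J

Directly: U = ½kx².
k = 0.0754 kN/m = 75.40 N/m; x = 0.319 in = 0.008103 m.
U = 0.002475 J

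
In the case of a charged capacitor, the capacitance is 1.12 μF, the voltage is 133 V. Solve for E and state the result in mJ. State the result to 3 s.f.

9.91 mJ

Directly: E = ½CV².
C = 1.12 μF = 1.120×10^-6 F; V = 133 V.
E = 0.009906 J  (the unit combination reduces to kg·m²/s² = J)
0.009906 J × (1 mJ / 0.001000 J) = 9.906 mJ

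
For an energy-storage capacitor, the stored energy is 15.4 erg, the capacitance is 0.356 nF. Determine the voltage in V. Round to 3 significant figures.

Solving E = ½C·V² for V: V = √(2E/C).
E = 15.4 erg = 1.540×10^-6 J; C = 0.356 nF = 3.560×10^-10 F.
V = 93.01 V

93.0 V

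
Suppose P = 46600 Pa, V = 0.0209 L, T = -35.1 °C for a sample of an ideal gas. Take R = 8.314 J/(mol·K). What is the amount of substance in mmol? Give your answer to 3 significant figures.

Solving PV = nRT for n: n = PV/(RT).
P = 46600 Pa; V = 0.0209 L = 2.090×10^-5 m³; T = -35.1 °C = 238.0 K; R = 8.314 J/(mol·K).
n = 4.921×10^-4 mol
4.921×10^-4 mol × (1 mmol / 0.001000 mol) = 0.4921 mmol

0.492 mmol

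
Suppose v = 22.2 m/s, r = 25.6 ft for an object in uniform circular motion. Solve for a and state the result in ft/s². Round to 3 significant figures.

207 ft/s²

Directly: a = v²/r.
v = 22.2 m/s; r = 25.6 ft = 7.803 m.
a = 63.16 m/s²
63.16 m/s² × (1 ft/s² / 0.3048 m/s²) = 207.2 ft/s²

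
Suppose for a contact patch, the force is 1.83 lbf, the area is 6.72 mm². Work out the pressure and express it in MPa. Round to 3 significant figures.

P is given directly by: P = F/A.
F = 1.83 lbf = 8.140 N; A = 6.72 mm² = 6.720×10^-6 m².
P = 1.211×10^6 Pa
1.211×10^6 Pa × (1 MPa / 1.000×10^6 Pa) = 1.211 MPa

1.21 MPa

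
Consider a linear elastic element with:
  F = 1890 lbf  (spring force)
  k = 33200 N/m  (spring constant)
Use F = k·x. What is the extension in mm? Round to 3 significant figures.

253 mm

From Hooke's law: x = F/k.
F = 1890 lbf = 8407 N; k = 33200 N/m.
x = 0.2532 m
0.2532 m × (1 mm / 0.001000 m) = 253.2 mm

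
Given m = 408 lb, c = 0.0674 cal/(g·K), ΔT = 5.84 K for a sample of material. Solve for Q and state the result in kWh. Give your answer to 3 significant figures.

Q is given directly by: Q = mcΔT.
m = 408 lb = 185.1 kg; c = 0.0674 cal/(g·K) = 282.0 J/(kg·K); ΔT = 5.84 K.
Q = 3.048×10^5 J
3.048×10^5 J × (1 kWh / 3.600×10^6 J) = 0.08466 kWh

0.0847 kWh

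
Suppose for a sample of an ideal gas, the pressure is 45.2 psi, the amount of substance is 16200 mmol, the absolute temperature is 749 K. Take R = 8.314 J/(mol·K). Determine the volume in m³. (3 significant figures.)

0.324 m³

From the ideal-gas law: V = nRT/P.
P = 45.2 psi = 3.116×10^5 Pa; n = 16200 mmol = 16.20 mol; T = 749 K; R = 8.314 J/(mol·K).
V = 0.3237 m³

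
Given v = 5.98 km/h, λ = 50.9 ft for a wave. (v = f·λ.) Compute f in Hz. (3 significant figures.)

Rearranging: f = v/λ.
v = 5.98 km/h = 1.661 m/s; λ = 50.9 ft = 15.51 m.
f = 0.1071 Hz

0.107 Hz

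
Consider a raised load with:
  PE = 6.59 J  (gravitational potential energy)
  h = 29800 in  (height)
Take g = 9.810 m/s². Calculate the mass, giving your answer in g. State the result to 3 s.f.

Rearranging PE = m·g·h for m: m = PE/(g·h).
PE = 6.59 J; h = 29800 in = 756.9 m; g = 9.810 m/s².
m = 8.875×10^-4 kg
8.875×10^-4 kg × (1 g / 0.001000 kg) = 0.8875 g

0.887 g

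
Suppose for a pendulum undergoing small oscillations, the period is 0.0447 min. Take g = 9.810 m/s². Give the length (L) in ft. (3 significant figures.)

Rearranging: L = g·(T/2π)².
T = 0.0447 min = 2.682 s; g = 9.810 m/s².
L = 1.787 m
1.787 m × (1 ft / 0.3048 m) = 5.864 ft

5.86 ft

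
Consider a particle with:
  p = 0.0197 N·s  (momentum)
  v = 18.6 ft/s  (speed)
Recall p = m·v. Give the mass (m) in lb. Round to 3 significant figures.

Rearranging: m = p/v.
p = 0.0197 N·s = 0.01970 kg·m/s; v = 18.6 ft/s = 5.669 m/s.
m = 0.003475 kg
0.003475 kg × (1 lb / 0.4536 kg) = 0.007661 lb

0.00766 lb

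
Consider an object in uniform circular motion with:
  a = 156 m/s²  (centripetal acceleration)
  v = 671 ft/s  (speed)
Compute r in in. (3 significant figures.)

Rearranging a = v²/r for r: r = v²/a.
a = 156 m/s²; v = 671 ft/s = 204.5 m/s.
r = 268.1 m
268.1 m × (1 in / 0.02540 m) = 10556 in

10600 in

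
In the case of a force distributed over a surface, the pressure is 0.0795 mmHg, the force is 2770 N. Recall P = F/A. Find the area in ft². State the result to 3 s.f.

Solving P = F/A for A: A = F/P.
P = 0.0795 mmHg = 10.60 Pa; F = 2770 N.
A = 261.3 m²
261.3 m² × (1 ft² / 0.09290 m²) = 2813 ft²

2810 ft²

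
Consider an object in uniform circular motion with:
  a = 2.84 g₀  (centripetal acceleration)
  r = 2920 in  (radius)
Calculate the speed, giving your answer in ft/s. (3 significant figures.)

149 ft/s

Rearranging: v = √(a·r).
a = 2.84 g₀ = 27.85 m/s²; r = 2920 in = 74.17 m.
v = 45.45 m/s
45.45 m/s × (1 ft/s / 0.3048 m/s) = 149.1 ft/s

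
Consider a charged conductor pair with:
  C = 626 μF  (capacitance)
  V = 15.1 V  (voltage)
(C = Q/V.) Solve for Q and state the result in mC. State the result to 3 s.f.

Rearranging C = Q/V for Q: Q = CV.
C = 626 μF = 6.260×10^-4 F; V = 15.1 V.
Q = 0.009453 C
0.009453 C × (1 mC / 0.001000 C) = 9.453 mC

9.45 mC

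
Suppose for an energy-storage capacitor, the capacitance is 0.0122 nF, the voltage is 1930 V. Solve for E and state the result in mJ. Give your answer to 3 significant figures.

0.0227 mJ

E is given directly by: E = ½CV².
C = 0.0122 nF = 1.220×10^-11 F; V = 1930 V.
E = 2.272×10^-5 J
2.272×10^-5 J × (1 mJ / 0.001000 J) = 0.02272 mJ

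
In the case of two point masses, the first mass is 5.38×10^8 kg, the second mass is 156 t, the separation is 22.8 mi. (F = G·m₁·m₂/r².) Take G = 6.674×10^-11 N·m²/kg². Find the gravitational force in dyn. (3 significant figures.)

From Newton's law of gravitation: F = Gm₁m₂/r².
m₁ = 5.38×10^8 kg; m₂ = 156 t = 1.560×10^5 kg; r = 22.8 mi = 36693 m; G = 6.674×10^-11 N·m²/kg².
F = 4.160×10^-6 N
4.160×10^-6 N × (1 dyn / 1.000×10^-5 N) = 0.4160 dyn

0.416 dyn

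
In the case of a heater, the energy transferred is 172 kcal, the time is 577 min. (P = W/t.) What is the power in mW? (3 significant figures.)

20800 mW

Directly: P = W/t.
W = 172 kcal = 7.196×10^5 J; t = 577 min = 34620 s.
P = 20.79 W
20.79 W × (1 mW / 0.001000 W) = 20787 mW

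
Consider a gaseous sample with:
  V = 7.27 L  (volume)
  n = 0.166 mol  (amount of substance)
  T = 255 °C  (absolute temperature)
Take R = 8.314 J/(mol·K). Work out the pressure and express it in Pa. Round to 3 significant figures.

1.00×10^5 Pa

From the ideal-gas law: P = nRT/V.
V = 7.27 L = 0.007270 m³; n = 0.166 mol; T = 255 °C = 528.1 K; R = 8.314 J/(mol·K).
P = 1.003×10^5 Pa  (the unit combination reduces to kg/(m·s²) = Pa)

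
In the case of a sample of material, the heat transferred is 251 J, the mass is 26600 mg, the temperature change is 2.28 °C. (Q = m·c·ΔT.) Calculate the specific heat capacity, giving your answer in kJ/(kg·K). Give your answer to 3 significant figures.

4.14 kJ/(kg·K)

Solving Q = m·c·ΔT for c: c = Q/(m·ΔT).
Q = 251 J; m = 26600 mg = 0.02660 kg; ΔT = 2.28 °C = 2.280 K.
c = 4139 J/(kg·K)
4139 J/(kg·K) × (1 kJ/(kg·K) / 1000 J/(kg·K)) = 4.139 kJ/(kg·K)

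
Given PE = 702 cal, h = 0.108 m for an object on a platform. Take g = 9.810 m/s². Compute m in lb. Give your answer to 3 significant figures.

Rearranging PE = m·g·h for m: m = PE/(g·h).
PE = 702 cal = 2937 J; h = 0.108 m; g = 9.810 m/s².
m = 2772 kg
2772 kg × (1 lb / 0.4536 kg) = 6112 lb

6110 lb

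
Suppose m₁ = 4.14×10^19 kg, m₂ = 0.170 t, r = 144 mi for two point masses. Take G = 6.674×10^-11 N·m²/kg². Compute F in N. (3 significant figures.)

8.75 N

From Newton's law of gravitation: F = Gm₁m₂/r².
m₁ = 4.14×10^19 kg; m₂ = 0.170 t = 170.0 kg; r = 144 mi = 2.317×10^5 m; G = 6.674×10^-11 N·m²/kg².
F = 8.746 N  (the unit combination reduces to kg·m/s² = N)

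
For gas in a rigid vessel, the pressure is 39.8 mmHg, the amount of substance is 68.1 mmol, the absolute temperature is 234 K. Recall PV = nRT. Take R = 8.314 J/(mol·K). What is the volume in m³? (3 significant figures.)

0.0250 m³

Rearranging PV = nRT for V: V = nRT/P.
P = 39.8 mmHg = 5306 Pa; n = 68.1 mmol = 0.06810 mol; T = 234 K; R = 8.314 J/(mol·K).
V = 0.02497 m³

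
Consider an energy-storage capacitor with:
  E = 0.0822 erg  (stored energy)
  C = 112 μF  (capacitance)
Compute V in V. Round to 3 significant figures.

0.0121 V

Rearranging: V = √(2E/C).
E = 0.0822 erg = 8.220×10^-9 J; C = 112 μF = 1.120×10^-4 F.
V = 0.01212 V  (the unit combination reduces to kg·m²/(A·s³) = V)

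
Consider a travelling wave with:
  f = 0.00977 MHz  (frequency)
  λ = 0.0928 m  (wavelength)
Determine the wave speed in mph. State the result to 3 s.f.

v is given directly by: v = fλ.
f = 0.00977 MHz = 9770 Hz; λ = 0.0928 m.
v = 906.7 m/s
906.7 m/s × (1 mph / 0.4470 m/s) = 2028 mph

2030 mph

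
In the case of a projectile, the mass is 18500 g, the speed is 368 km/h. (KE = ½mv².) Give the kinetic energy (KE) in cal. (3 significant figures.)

23100 cal

KE is given directly by: KE = ½mv².
m = 18500 g = 18.50 kg; v = 368 km/h = 102.2 m/s.
KE = 96657 J  (the unit combination reduces to kg·m²/s² = J)
96657 J × (1 cal / 4.184 J) = 23102 cal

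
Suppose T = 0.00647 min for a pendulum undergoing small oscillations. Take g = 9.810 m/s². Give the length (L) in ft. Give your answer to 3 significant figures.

0.123 ft

Rearranging: L = g·(T/2π)².
T = 0.00647 min = 0.3882 s; g = 9.810 m/s².
L = 0.03745 m
0.03745 m × (1 ft / 0.3048 m) = 0.1229 ft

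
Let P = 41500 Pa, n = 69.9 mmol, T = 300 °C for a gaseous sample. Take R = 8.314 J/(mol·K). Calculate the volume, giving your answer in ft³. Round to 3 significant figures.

From the ideal-gas law: V = nRT/P.
P = 41500 Pa; n = 69.9 mmol = 0.06990 mol; T = 300 °C = 573.1 K; R = 8.314 J/(mol·K).
V = 0.008026 m³
0.008026 m³ × (1 ft³ / 0.02832 m³) = 0.2834 ft³

0.283 ft³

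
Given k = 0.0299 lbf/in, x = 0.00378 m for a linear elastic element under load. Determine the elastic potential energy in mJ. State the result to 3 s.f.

0.0374 mJ

Directly: U = ½kx².
k = 0.0299 lbf/in = 5.236 N/m; x = 0.00378 m.
U = 3.741×10^-5 J
3.741×10^-5 J × (1 mJ / 0.001000 J) = 0.03741 mJ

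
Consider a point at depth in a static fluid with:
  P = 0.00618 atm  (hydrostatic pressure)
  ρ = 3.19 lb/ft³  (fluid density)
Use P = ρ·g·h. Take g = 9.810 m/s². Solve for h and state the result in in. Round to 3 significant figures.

49.2 in

Rearranging P = ρ·g·h for h: h = P/(ρ·g).
P = 0.00618 atm = 626.2 Pa; ρ = 3.19 lb/ft³ = 51.10 kg/m³; g = 9.810 m/s².
h = 1.249 m
1.249 m × (1 in / 0.02540 m) = 49.18 in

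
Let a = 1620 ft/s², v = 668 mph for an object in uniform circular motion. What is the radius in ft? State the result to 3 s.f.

593 ft

Rearranging a = v²/r for r: r = v²/a.
a = 1620 ft/s² = 493.8 m/s²; v = 668 mph = 298.6 m/s.
r = 180.6 m
180.6 m × (1 ft / 0.3048 m) = 592.5 ft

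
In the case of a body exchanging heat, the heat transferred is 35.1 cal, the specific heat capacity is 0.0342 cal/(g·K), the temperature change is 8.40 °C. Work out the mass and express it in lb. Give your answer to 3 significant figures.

0.269 lb

Solving Q = m·c·ΔT for m: m = Q/(c·ΔT).
Q = 35.1 cal = 146.9 J; c = 0.0342 cal/(g·K) = 143.1 J/(kg·K); ΔT = 8.40 °C = 8.400 K.
m = 0.1222 kg
0.1222 kg × (1 lb / 0.4536 kg) = 0.2694 lb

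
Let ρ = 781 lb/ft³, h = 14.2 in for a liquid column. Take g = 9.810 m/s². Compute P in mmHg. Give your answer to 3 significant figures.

332 mmHg

P is given directly by: P = ρgh.
ρ = 781 lb/ft³ = 12510 kg/m³; h = 14.2 in = 0.3607 m; g = 9.810 m/s².
P = 44265 Pa
44265 Pa × (1 mmHg / 133.3 Pa) = 332.0 mmHg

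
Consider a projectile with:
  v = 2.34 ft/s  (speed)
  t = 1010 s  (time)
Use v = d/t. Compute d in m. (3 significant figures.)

720 m

Rearranging v = d/t for d: d = v·t.
v = 2.34 ft/s = 0.7132 m/s; t = 1010 s.
d = 720.4 m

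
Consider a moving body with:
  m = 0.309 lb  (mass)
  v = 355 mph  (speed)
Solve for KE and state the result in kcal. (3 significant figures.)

0.422 kcal

Directly: KE = ½mv².
m = 0.309 lb = 0.1402 kg; v = 355 mph = 158.7 m/s.
KE = 1765 J
1765 J × (1 kcal / 4184 J) = 0.4218 kcal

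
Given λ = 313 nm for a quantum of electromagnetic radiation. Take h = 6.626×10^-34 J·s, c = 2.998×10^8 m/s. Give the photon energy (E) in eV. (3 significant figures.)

E is given directly by: E = hc/λ.
λ = 313 nm = 3.130×10^-7 m; h = 6.626×10^-34 J·s; c = 2.998×10^8 m/s.
E = 6.347×10^-19 J
6.347×10^-19 J × (1 eV / 1.602×10^-19 J) = 3.961 eV

3.96 eV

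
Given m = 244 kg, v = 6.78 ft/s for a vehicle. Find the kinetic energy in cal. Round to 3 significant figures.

KE is given directly by: KE = ½mv².
m = 244 kg; v = 6.78 ft/s = 2.067 m/s.
KE = 521.0 J  (the unit combination reduces to kg·m²/s² = J)
521.0 J × (1 cal / 4.184 J) = 124.5 cal

125 cal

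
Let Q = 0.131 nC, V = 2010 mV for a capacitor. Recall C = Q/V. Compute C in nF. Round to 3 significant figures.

Directly: C = Q/V.
Q = 0.131 nC = 1.310×10^-10 C; V = 2010 mV = 2.010 V.
C = 6.517×10^-11 F
6.517×10^-11 F × (1 nF / 1.000×10^-9 F) = 0.06517 nF

0.0652 nF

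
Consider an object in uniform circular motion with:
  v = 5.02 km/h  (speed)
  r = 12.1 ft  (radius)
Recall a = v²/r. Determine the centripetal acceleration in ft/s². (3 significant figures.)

1.73 ft/s²

Directly: a = v²/r.
v = 5.02 km/h = 1.394 m/s; r = 12.1 ft = 3.688 m.
a = 0.5272 m/s²
0.5272 m/s² × (1 ft/s² / 0.3048 m/s²) = 1.730 ft/s²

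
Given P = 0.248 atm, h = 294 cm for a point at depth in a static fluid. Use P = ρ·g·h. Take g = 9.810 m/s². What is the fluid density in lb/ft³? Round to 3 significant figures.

Rearranging P = ρ·g·h for ρ: ρ = P/(g·h).
P = 0.248 atm = 25129 Pa; h = 294 cm = 2.940 m; g = 9.810 m/s².
ρ = 871.3 kg/m³
871.3 kg/m³ × (1 lb/ft³ / 16.02 kg/m³) = 54.39 lb/ft³

54.4 lb/ft³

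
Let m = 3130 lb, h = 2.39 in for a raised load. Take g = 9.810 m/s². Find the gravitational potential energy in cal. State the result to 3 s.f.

202 cal

PE is given directly by: PE = mgh.
m = 3130 lb = 1420 kg; h = 2.39 in = 0.06071 m; g = 9.810 m/s².
PE = 845.5 J
845.5 J × (1 cal / 4.184 J) = 202.1 cal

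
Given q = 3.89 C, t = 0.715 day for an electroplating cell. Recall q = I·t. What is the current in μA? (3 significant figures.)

63.0 μA

Solving q = I·t for I: I = q/t.
q = 3.89 C; t = 0.715 day = 61776 s.
I = 6.297×10^-5 A
6.297×10^-5 A × (1 μA / 1.000×10^-6 A) = 62.97 μA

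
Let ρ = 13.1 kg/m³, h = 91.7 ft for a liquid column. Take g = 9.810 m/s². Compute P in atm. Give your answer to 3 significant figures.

0.0354 atm

P is given directly by: P = ρgh.
ρ = 13.1 kg/m³; h = 91.7 ft = 27.95 m; g = 9.810 m/s².
P = 3592 Pa  (the unit combination reduces to kg/(m·s²) = Pa)
3592 Pa × (1 atm / 1.013×10^5 Pa) = 0.03545 atm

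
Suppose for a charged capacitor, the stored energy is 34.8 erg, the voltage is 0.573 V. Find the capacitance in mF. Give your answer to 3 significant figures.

0.0212 mF

Rearranging: C = 2E/V².
E = 34.8 erg = 3.480×10^-6 J; V = 0.573 V.
C = 2.120×10^-5 F
2.120×10^-5 F × (1 mF / 0.001000 F) = 0.02120 mF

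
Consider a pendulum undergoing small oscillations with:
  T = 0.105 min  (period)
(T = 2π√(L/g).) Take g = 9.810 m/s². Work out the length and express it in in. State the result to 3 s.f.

388 in

Solving T = 2π√(L/g) for L: L = g·(T/2π)².
T = 0.105 min = 6.300 s; g = 9.810 m/s².
L = 9.863 m
9.863 m × (1 in / 0.02540 m) = 388.3 in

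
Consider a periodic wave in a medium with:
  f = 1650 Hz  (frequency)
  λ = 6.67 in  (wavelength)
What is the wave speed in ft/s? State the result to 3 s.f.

917 ft/s

v is given directly by: v = fλ.
f = 1650 Hz; λ = 6.67 in = 0.1694 m.
v = 279.5 m/s
279.5 m/s × (1 ft/s / 0.3048 m/s) = 917.1 ft/s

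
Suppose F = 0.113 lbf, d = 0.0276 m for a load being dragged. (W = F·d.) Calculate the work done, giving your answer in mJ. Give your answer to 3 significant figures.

13.9 mJ

W is given directly by: W = F·d.
F = 0.113 lbf = 0.5026 N; d = 0.0276 m.
W = 0.01387 J
0.01387 J × (1 mJ / 0.001000 J) = 13.87 mJ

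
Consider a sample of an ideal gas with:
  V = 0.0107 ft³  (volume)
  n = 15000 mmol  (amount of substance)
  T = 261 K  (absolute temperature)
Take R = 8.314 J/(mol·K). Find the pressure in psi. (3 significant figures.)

15600 psi

From the ideal-gas law: P = nRT/V.
V = 0.0107 ft³ = 3.030×10^-4 m³; n = 15000 mmol = 15.00 mol; T = 261 K; R = 8.314 J/(mol·K).
P = 1.074×10^8 Pa
1.074×10^8 Pa × (1 psi / 6895 Pa) = 15581 psi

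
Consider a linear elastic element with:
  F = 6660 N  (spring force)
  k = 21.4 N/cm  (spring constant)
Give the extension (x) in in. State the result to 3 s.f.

Rearranging F = k·x for x: x = F/k.
F = 6660 N; k = 21.4 N/cm = 2140 N/m.
x = 3.112 m
3.112 m × (1 in / 0.02540 m) = 122.5 in

123 in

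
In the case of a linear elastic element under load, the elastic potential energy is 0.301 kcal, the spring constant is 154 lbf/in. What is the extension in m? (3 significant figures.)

0.306 m

Solving U = ½k·x² for x: x = √(2U/k).
U = 0.301 kcal = 1259 J; k = 154 lbf/in = 26970 N/m.
x = 0.3056 m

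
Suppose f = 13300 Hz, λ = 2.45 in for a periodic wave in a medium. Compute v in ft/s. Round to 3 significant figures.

2720 ft/s

Directly: v = fλ.
f = 13300 Hz; λ = 2.45 in = 0.06223 m.
v = 827.7 m/s
827.7 m/s × (1 ft/s / 0.3048 m/s) = 2715 ft/s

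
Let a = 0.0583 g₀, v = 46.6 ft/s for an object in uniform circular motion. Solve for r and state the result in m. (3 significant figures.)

353 m

Rearranging: r = v²/a.
a = 0.0583 g₀ = 0.5717 m/s²; v = 46.6 ft/s = 14.20 m/s.
r = 352.9 m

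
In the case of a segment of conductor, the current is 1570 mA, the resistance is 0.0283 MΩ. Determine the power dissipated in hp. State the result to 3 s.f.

Directly: P = I²R.
I = 1570 mA = 1.570 A; R = 0.0283 MΩ = 28300 Ω.
P = 69757 W
69757 W × (1 hp / 745.7 W) = 93.55 hp

93.5 hp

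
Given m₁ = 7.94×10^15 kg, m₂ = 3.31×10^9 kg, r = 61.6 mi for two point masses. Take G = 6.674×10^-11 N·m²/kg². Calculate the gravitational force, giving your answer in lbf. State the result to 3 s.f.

40100 lbf

From Newton's law of gravitation: F = Gm₁m₂/r².
m₁ = 7.94×10^15 kg; m₂ = 3.31×10^9 kg; r = 61.6 mi = 99136 m; G = 6.674×10^-11 N·m²/kg².
F = 1.785×10^5 N
1.785×10^5 N × (1 lbf / 4.448 N) = 40123 lbf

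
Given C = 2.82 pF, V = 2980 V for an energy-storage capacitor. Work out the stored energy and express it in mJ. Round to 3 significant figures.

0.0125 mJ

E is given directly by: E = ½CV².
C = 2.82 pF = 2.820×10^-12 F; V = 2980 V.
E = 1.252×10^-5 J  (the unit combination reduces to kg·m²/s² = J)
1.252×10^-5 J × (1 mJ / 0.001000 J) = 0.01252 mJ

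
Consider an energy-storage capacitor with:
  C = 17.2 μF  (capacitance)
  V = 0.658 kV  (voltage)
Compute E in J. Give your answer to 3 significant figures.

E is given directly by: E = ½CV².
C = 17.2 μF = 1.720×10^-5 F; V = 0.658 kV = 658.0 V.
E = 3.723 J

3.72 J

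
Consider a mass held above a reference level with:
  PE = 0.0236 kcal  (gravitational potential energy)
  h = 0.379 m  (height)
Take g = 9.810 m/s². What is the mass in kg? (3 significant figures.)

26.6 kg

Rearranging PE = m·g·h for m: m = PE/(g·h).
PE = 0.0236 kcal = 98.74 J; h = 0.379 m; g = 9.810 m/s².
m = 26.56 kg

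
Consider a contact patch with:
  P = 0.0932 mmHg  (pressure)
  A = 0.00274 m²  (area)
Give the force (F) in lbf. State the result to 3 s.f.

0.00765 lbf

Solving P = F/A for F: F = P·A.
P = 0.0932 mmHg = 12.43 Pa; A = 0.00274 m².
F = 0.03405 N
0.03405 N × (1 lbf / 4.448 N) = 0.007654 lbf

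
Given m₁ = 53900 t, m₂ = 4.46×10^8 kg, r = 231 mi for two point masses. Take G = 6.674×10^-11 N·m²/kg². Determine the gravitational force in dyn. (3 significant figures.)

Directly: F = Gm₁m₂/r².
m₁ = 53900 t = 5.390×10^7 kg; m₂ = 4.46×10^8 kg; r = 231 mi = 3.718×10^5 m; G = 6.674×10^-11 N·m²/kg².
F = 1.161×10^-5 N
1.161×10^-5 N × (1 dyn / 1.000×10^-5 N) = 1.161 dyn

1.16 dyn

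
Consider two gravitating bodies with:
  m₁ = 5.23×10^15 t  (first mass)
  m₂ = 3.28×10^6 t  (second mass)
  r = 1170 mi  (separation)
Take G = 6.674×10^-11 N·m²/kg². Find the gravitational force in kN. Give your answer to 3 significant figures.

From Newton's law of gravitation: F = Gm₁m₂/r².
m₁ = 5.23×10^15 t = 5.230×10^18 kg; m₂ = 3.28×10^6 t = 3.280×10^9 kg; r = 1170 mi = 1.883×10^6 m; G = 6.674×10^-11 N·m²/kg².
F = 3.229×10^5 N
3.229×10^5 N × (1 kN / 1000 N) = 322.9 kN

323 kN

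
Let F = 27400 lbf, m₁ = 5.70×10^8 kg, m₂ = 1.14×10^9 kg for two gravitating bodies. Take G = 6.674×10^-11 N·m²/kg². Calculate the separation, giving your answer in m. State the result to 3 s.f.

From Newton's law of gravitation: r = √(G·m₁m₂/F).
F = 27400 lbf = 1.219×10^5 N; m₁ = 5.70×10^8 kg; m₂ = 1.14×10^9 kg; G = 6.674×10^-11 N·m²/kg².
r = 18.86 m

18.9 m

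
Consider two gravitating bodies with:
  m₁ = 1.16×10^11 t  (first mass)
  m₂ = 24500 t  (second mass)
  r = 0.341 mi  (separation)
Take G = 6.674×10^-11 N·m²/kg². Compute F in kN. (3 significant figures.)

630 kN

F is given directly by: F = Gm₁m₂/r².
m₁ = 1.16×10^11 t = 1.160×10^14 kg; m₂ = 24500 t = 2.450×10^7 kg; r = 0.341 mi = 548.8 m; G = 6.674×10^-11 N·m²/kg².
F = 6.298×10^5 N
6.298×10^5 N × (1 kN / 1000 N) = 629.8 kN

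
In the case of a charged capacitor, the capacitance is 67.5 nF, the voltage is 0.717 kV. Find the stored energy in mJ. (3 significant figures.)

17.4 mJ

E is given directly by: E = ½CV².
C = 67.5 nF = 6.750×10^-8 F; V = 0.717 kV = 717.0 V.
E = 0.01735 J
0.01735 J × (1 mJ / 0.001000 J) = 17.35 mJ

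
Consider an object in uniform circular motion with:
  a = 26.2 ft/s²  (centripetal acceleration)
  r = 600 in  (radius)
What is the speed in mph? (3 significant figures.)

Rearranging: v = √(a·r).
a = 26.2 ft/s² = 7.986 m/s²; r = 600 in = 15.24 m.
v = 11.03 m/s
11.03 m/s × (1 mph / 0.4470 m/s) = 24.68 mph

24.7 mph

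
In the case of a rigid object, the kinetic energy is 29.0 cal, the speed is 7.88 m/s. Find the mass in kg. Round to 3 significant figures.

3.91 kg

Rearranging: m = 2·KE/v².
KE = 29.0 cal = 121.3 J; v = 7.88 m/s.
m = 3.908 kg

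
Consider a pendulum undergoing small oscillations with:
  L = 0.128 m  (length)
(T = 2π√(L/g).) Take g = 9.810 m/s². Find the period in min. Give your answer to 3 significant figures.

Directly: T = 2π√(L/g).
L = 0.128 m; g = 9.810 m/s².
T = 0.7177 s
0.7177 s × (1 min / 60.00 s) = 0.01196 min

0.0120 min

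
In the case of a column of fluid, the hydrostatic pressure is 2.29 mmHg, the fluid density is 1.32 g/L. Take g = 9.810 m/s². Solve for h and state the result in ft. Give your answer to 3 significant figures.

Rearranging P = ρ·g·h for h: h = P/(ρ·g).
P = 2.29 mmHg = 305.3 Pa; ρ = 1.32 g/L = 1.320 kg/m³; g = 9.810 m/s².
h = 23.58 m
23.58 m × (1 ft / 0.3048 m) = 77.35 ft

77.4 ft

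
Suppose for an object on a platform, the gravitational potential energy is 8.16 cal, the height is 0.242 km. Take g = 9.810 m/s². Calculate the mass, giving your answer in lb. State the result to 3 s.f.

0.0317 lb

Solving PE = m·g·h for m: m = PE/(g·h).
PE = 8.16 cal = 34.14 J; h = 0.242 km = 242.0 m; g = 9.810 m/s².
m = 0.01438 kg
0.01438 kg × (1 lb / 0.4536 kg) = 0.03171 lb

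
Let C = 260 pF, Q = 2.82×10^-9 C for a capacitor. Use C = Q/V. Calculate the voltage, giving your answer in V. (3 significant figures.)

10.8 V

Rearranging: V = Q/C.
C = 260 pF = 2.600×10^-10 F; Q = 2.82×10^-9 C.
V = 10.85 V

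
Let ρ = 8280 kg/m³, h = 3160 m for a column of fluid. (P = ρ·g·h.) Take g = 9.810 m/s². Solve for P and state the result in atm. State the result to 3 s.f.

2530 atm

Directly: P = ρgh.
ρ = 8280 kg/m³; h = 3160 m; g = 9.810 m/s².
P = 2.567×10^8 Pa
2.567×10^8 Pa × (1 atm / 1.013×10^5 Pa) = 2533 atm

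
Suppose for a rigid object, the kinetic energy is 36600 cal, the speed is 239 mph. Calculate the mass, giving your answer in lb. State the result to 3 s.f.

59.1 lb

Solving KE = ½mv² for m: m = 2·KE/v².
KE = 36600 cal = 1.531×10^5 J; v = 239 mph = 106.8 m/s.
m = 26.83 kg
26.83 kg × (1 lb / 0.4536 kg) = 59.15 lb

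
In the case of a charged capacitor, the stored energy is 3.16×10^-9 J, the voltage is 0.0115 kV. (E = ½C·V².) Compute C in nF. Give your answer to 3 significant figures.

Rearranging E = ½C·V² for C: C = 2E/V².
E = 3.16×10^-9 J; V = 0.0115 kV = 11.50 V.
C = 4.779×10^-11 F
4.779×10^-11 F × (1 nF / 1.000×10^-9 F) = 0.04779 nF

0.0478 nF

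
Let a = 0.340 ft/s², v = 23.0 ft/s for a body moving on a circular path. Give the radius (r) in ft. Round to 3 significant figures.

1560 ft

Rearranging a = v²/r for r: r = v²/a.
a = 0.340 ft/s² = 0.1036 m/s²; v = 23.0 ft/s = 7.010 m/s.
r = 474.2 m
474.2 m × (1 ft / 0.3048 m) = 1556 ft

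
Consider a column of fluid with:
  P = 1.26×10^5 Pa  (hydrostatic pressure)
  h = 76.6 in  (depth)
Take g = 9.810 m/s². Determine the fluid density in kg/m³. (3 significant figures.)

Rearranging: ρ = P/(g·h).
P = 1.26×10^5 Pa; h = 76.6 in = 1.946 m; g = 9.810 m/s².
ρ = 6601 kg/m³

6600 kg/m³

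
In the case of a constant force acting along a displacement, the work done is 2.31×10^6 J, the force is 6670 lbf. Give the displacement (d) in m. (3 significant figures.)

Solving W = F·d for d: d = W/F.
W = 2.31×10^6 J; F = 6670 lbf = 29670 N.
d = 77.86 m

77.9 m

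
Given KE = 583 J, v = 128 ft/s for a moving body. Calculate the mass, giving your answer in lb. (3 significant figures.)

Rearranging: m = 2·KE/v².
KE = 583 J; v = 128 ft/s = 39.01 m/s.
m = 0.7660 kg
0.7660 kg × (1 lb / 0.4536 kg) = 1.689 lb

1.69 lb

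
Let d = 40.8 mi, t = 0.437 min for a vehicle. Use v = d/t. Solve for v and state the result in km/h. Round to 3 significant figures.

v is given directly by: v = d/t.
d = 40.8 mi = 65661 m; t = 0.437 min = 26.22 s.
v = 2504 m/s
2504 m/s × (1 km/h / 0.2778 m/s) = 9015 km/h

9020 km/h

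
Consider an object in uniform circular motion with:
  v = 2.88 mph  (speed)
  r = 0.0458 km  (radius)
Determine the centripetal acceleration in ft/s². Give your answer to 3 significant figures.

a is given directly by: a = v²/r.
v = 2.88 mph = 1.287 m/s; r = 0.0458 km = 45.80 m.
a = 0.03619 m/s²
0.03619 m/s² × (1 ft/s² / 0.3048 m/s²) = 0.1187 ft/s²

0.119 ft/s²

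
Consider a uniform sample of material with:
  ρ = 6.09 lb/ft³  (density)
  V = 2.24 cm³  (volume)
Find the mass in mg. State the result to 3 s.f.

219 mg

Rearranging ρ = m/V for m: m = ρV.
ρ = 6.09 lb/ft³ = 97.55 kg/m³; V = 2.24 cm³ = 2.240×10^-6 m³.
m = 2.185×10^-4 kg
2.185×10^-4 kg × (1 mg / 1.000×10^-6 kg) = 218.5 mg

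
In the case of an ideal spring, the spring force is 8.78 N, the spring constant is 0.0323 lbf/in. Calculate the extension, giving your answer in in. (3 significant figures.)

From Hooke's law: x = F/k.
F = 8.78 N; k = 0.0323 lbf/in = 5.657 N/m.
x = 1.552 m
1.552 m × (1 in / 0.02540 m) = 61.11 in

61.1 in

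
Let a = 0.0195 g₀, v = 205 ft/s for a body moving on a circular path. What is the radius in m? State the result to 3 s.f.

20400 m

Rearranging: r = v²/a.
a = 0.0195 g₀ = 0.1912 m/s²; v = 205 ft/s = 62.48 m/s.
r = 20417 m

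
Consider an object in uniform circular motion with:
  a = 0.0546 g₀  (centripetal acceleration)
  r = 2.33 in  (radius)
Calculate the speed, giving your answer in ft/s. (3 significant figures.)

Rearranging: v = √(a·r).
a = 0.0546 g₀ = 0.5354 m/s²; r = 2.33 in = 0.05918 m.
v = 0.1780 m/s
0.1780 m/s × (1 ft/s / 0.3048 m/s) = 0.5840 ft/s

0.584 ft/s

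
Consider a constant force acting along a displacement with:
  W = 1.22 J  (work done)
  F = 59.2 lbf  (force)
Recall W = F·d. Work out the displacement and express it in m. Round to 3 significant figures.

0.00463 m

Rearranging: d = W/F.
W = 1.22 J; F = 59.2 lbf = 263.3 N.
d = 0.004633 m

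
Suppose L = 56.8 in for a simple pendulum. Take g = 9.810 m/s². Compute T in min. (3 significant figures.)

0.0402 min

T is given directly by: T = 2π√(L/g).
L = 56.8 in = 1.443 m; g = 9.810 m/s².
T = 2.410 s
2.410 s × (1 min / 60.00 s) = 0.04016 min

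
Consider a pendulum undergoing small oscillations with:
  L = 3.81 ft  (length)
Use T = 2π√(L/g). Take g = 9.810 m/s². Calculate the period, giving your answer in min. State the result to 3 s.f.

T is given directly by: T = 2π√(L/g).
L = 3.81 ft = 1.161 m; g = 9.810 m/s².
T = 2.162 s
2.162 s × (1 min / 60.00 s) = 0.03603 min

0.0360 min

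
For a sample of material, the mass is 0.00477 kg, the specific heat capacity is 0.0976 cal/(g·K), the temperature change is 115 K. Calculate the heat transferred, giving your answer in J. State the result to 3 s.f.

224 J

Directly: Q = mcΔT.
m = 0.00477 kg; c = 0.0976 cal/(g·K) = 408.4 J/(kg·K); ΔT = 115 K.
Q = 224.0 J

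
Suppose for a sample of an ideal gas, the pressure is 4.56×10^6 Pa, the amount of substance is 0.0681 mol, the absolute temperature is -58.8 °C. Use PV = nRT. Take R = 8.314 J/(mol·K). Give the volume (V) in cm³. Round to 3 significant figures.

From the ideal-gas law: V = nRT/P.
P = 4.56×10^6 Pa; n = 0.0681 mol; T = -58.8 °C = 214.3 K; R = 8.314 J/(mol·K).
V = 2.661×10^-5 m³
2.661×10^-5 m³ × (1 cm³ / 1.000×10^-6 m³) = 26.61 cm³

26.6 cm³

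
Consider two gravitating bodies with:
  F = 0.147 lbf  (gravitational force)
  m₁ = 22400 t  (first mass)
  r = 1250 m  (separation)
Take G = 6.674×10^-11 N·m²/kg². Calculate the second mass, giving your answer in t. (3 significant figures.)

6.83×10^5 t

From Newton's law of gravitation: m₂ = F·r²/(G·m₁).
F = 0.147 lbf = 0.6539 N; m₁ = 22400 t = 2.240×10^7 kg; r = 1250 m; G = 6.674×10^-11 N·m²/kg².
m₂ = 6.834×10^8 kg
6.834×10^8 kg × (1 t / 1000 kg) = 6.834×10^5 t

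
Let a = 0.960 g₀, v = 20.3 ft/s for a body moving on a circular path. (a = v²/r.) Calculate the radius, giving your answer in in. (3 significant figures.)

160 in

Rearranging: r = v²/a.
a = 0.960 g₀ = 9.414 m/s²; v = 20.3 ft/s = 6.187 m/s.
r = 4.067 m
4.067 m × (1 in / 0.02540 m) = 160.1 in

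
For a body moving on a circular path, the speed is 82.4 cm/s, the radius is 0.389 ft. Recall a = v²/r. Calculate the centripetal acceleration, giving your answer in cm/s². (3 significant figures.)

573 cm/s²

Directly: a = v²/r.
v = 82.4 cm/s = 0.8240 m/s; r = 0.389 ft = 0.1186 m.
a = 5.727 m/s²
5.727 m/s² × (1 cm/s² / 0.01000 m/s²) = 572.7 cm/s²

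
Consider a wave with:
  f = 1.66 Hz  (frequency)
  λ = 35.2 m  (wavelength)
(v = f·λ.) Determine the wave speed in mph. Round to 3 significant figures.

131 mph

v is given directly by: v = fλ.
f = 1.66 Hz; λ = 35.2 m.
v = 58.43 m/s
58.43 m/s × (1 mph / 0.4470 m/s) = 130.7 mph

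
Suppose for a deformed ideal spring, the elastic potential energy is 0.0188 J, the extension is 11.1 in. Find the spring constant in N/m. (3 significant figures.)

Rearranging U = ½k·x² for k: k = 2U/x².
U = 0.0188 J; x = 11.1 in = 0.2819 m.
k = 0.4730 N/m

0.473 N/m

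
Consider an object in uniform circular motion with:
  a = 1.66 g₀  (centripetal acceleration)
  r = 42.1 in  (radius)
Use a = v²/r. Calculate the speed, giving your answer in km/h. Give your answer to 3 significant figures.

Rearranging a = v²/r for v: v = √(a·r).
a = 1.66 g₀ = 16.28 m/s²; r = 42.1 in = 1.069 m.
v = 4.172 m/s
4.172 m/s × (1 km/h / 0.2778 m/s) = 15.02 km/h

15.0 km/h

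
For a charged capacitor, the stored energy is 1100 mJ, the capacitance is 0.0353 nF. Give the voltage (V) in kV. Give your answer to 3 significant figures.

Rearranging: V = √(2E/C).
E = 1100 mJ = 1.100 J; C = 0.0353 nF = 3.530×10^-11 F.
V = 2.496×10^5 V
2.496×10^5 V × (1 kV / 1000 V) = 249.6 kV

250 kV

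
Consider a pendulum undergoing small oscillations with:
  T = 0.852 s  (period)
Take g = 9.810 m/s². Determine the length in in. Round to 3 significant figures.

7.10 in

Rearranging: L = g·(T/2π)².
T = 0.852 s; g = 9.810 m/s².
L = 0.1804 m
0.1804 m × (1 in / 0.02540 m) = 7.102 in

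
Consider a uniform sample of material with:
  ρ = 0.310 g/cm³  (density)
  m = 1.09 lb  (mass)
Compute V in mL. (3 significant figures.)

Rearranging ρ = m/V for V: V = m/ρ.
ρ = 0.310 g/cm³ = 310.0 kg/m³; m = 1.09 lb = 0.4944 kg.
V = 0.001595 m³
0.001595 m³ × (1 mL / 1.000×10^-6 m³) = 1595 mL

1590 mL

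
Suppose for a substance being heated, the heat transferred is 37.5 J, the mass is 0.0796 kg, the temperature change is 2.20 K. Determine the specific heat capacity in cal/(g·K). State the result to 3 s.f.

0.0512 cal/(g·K)

Rearranging Q = m·c·ΔT for c: c = Q/(m·ΔT).
Q = 37.5 J; m = 0.0796 kg; ΔT = 2.20 K.
c = 214.1 J/(kg·K)
214.1 J/(kg·K) × (1 cal/(g·K) / 4184 J/(kg·K)) = 0.05118 cal/(g·K)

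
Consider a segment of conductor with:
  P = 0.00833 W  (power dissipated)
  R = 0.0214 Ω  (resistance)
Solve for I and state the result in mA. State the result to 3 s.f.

624 mA

Solving P = I²R for I: I = √(P/R).
P = 0.00833 W; R = 0.0214 Ω.
I = 0.6239 A
0.6239 A × (1 mA / 0.001000 A) = 623.9 mA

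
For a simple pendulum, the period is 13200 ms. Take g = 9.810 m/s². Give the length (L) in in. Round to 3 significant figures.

1700 in

Rearranging T = 2π√(L/g) for L: L = g·(T/2π)².
T = 13200 ms = 13.20 s; g = 9.810 m/s².
L = 43.30 m
43.30 m × (1 in / 0.02540 m) = 1705 in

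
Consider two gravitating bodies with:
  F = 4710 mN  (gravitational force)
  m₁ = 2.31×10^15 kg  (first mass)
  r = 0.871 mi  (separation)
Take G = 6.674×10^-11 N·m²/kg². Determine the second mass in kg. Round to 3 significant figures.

Rearranging F = G·m₁·m₂/r² for m₂: m₂ = F·r²/(G·m₁).
F = 4710 mN = 4.710 N; m₁ = 2.31×10^15 kg; r = 0.871 mi = 1402 m; G = 6.674×10^-11 N·m²/kg².
m₂ = 60.03 kg

60.0 kg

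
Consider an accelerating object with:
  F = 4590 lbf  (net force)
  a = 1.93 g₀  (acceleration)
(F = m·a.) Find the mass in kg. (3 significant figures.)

Solving F = m·a for m: m = F/a.
F = 4590 lbf = 20417 N; a = 1.93 g₀ = 18.93 m/s².
m = 1079 kg

1080 kg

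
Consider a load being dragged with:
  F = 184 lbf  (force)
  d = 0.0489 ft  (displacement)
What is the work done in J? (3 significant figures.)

12.2 J

W is given directly by: W = F·d.
F = 184 lbf = 818.5 N; d = 0.0489 ft = 0.01490 m.
W = 12.20 J  (the unit combination reduces to kg·m²/s² = J)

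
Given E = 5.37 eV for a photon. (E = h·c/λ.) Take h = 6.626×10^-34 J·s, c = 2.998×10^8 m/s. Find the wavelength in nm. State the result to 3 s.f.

Rearranging: λ = hc/E.
E = 5.37 eV = 8.604×10^-19 J; h = 6.626×10^-34 J·s; c = 2.998×10^8 m/s.
λ = 2.309×10^-7 m
2.309×10^-7 m × (1 nm / 1.000×10^-9 m) = 230.9 nm

231 nm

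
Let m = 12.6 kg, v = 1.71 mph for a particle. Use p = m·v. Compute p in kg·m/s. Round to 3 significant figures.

Directly: p = mv.
m = 12.6 kg; v = 1.71 mph = 0.7644 m/s.
p = 9.632 kg·m/s

9.63 kg·m/s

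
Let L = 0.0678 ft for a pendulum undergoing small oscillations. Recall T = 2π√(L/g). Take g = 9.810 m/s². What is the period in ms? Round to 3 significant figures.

288 ms

Directly: T = 2π√(L/g).
L = 0.0678 ft = 0.02067 m; g = 9.810 m/s².
T = 0.2884 s
0.2884 s × (1 ms / 0.001000 s) = 288.4 ms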